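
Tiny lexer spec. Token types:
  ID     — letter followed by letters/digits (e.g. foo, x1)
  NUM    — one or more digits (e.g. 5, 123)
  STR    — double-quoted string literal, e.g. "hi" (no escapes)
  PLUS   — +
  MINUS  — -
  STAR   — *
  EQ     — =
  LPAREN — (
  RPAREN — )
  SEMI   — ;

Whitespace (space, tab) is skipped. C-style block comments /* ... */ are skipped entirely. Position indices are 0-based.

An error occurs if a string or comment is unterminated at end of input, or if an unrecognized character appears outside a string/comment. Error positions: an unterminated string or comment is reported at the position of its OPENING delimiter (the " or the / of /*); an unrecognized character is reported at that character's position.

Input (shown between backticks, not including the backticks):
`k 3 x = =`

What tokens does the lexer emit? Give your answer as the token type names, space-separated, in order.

pos=0: emit ID 'k' (now at pos=1)
pos=2: emit NUM '3' (now at pos=3)
pos=4: emit ID 'x' (now at pos=5)
pos=6: emit EQ '='
pos=8: emit EQ '='
DONE. 5 tokens: [ID, NUM, ID, EQ, EQ]

Answer: ID NUM ID EQ EQ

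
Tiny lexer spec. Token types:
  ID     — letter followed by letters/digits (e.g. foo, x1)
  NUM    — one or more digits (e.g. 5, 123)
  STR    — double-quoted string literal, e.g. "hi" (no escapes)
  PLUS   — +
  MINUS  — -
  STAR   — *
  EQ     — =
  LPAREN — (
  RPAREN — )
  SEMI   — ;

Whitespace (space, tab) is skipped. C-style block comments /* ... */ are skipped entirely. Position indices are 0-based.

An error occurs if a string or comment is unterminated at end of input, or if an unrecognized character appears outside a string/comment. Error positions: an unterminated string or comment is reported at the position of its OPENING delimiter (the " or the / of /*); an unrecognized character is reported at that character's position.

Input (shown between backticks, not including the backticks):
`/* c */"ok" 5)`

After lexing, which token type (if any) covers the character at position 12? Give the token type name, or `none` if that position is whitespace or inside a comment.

Answer: NUM

Derivation:
pos=0: enter COMMENT mode (saw '/*')
exit COMMENT mode (now at pos=7)
pos=7: enter STRING mode
pos=7: emit STR "ok" (now at pos=11)
pos=12: emit NUM '5' (now at pos=13)
pos=13: emit RPAREN ')'
DONE. 3 tokens: [STR, NUM, RPAREN]
Position 12: char is '5' -> NUM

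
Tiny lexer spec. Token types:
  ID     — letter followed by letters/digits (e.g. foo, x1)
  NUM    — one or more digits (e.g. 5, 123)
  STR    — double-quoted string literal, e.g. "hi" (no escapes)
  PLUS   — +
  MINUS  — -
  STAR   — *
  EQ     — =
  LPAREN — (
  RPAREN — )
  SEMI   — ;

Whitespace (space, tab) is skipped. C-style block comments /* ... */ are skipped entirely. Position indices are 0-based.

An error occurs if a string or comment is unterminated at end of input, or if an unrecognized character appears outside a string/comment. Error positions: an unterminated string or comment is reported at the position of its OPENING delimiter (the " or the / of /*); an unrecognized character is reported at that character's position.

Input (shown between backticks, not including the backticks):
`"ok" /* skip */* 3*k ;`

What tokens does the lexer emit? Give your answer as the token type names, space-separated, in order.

pos=0: enter STRING mode
pos=0: emit STR "ok" (now at pos=4)
pos=5: enter COMMENT mode (saw '/*')
exit COMMENT mode (now at pos=15)
pos=15: emit STAR '*'
pos=17: emit NUM '3' (now at pos=18)
pos=18: emit STAR '*'
pos=19: emit ID 'k' (now at pos=20)
pos=21: emit SEMI ';'
DONE. 6 tokens: [STR, STAR, NUM, STAR, ID, SEMI]

Answer: STR STAR NUM STAR ID SEMI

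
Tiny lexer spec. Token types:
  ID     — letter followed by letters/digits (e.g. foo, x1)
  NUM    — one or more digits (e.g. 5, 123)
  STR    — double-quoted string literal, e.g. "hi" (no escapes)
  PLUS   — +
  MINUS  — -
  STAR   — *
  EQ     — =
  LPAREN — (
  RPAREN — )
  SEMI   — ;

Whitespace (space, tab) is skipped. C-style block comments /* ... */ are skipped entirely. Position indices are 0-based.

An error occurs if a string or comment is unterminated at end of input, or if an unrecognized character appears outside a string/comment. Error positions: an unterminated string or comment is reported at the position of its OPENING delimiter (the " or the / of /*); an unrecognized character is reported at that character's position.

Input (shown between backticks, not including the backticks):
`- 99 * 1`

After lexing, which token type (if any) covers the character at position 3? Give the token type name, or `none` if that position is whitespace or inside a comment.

Answer: NUM

Derivation:
pos=0: emit MINUS '-'
pos=2: emit NUM '99' (now at pos=4)
pos=5: emit STAR '*'
pos=7: emit NUM '1' (now at pos=8)
DONE. 4 tokens: [MINUS, NUM, STAR, NUM]
Position 3: char is '9' -> NUM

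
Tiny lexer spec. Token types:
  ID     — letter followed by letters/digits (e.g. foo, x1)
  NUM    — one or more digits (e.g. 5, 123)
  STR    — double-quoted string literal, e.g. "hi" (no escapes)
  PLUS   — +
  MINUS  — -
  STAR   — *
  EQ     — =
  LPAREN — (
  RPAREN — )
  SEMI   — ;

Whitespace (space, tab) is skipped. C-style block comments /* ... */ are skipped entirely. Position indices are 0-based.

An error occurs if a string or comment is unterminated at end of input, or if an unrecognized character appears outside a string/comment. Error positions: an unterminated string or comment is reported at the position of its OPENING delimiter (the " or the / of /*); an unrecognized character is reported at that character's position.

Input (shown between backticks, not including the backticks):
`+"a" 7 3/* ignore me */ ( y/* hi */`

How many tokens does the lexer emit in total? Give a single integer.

pos=0: emit PLUS '+'
pos=1: enter STRING mode
pos=1: emit STR "a" (now at pos=4)
pos=5: emit NUM '7' (now at pos=6)
pos=7: emit NUM '3' (now at pos=8)
pos=8: enter COMMENT mode (saw '/*')
exit COMMENT mode (now at pos=23)
pos=24: emit LPAREN '('
pos=26: emit ID 'y' (now at pos=27)
pos=27: enter COMMENT mode (saw '/*')
exit COMMENT mode (now at pos=35)
DONE. 6 tokens: [PLUS, STR, NUM, NUM, LPAREN, ID]

Answer: 6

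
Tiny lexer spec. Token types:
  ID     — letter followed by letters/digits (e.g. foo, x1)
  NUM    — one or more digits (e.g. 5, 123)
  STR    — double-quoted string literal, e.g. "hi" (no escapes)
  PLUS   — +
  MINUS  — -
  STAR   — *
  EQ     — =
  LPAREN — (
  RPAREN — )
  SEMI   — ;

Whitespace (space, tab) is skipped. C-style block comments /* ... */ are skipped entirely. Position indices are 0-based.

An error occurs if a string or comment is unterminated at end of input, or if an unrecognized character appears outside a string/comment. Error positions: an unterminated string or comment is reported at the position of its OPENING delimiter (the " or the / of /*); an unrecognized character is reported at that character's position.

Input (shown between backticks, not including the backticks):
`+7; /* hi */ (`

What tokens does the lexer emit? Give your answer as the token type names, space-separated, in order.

Answer: PLUS NUM SEMI LPAREN

Derivation:
pos=0: emit PLUS '+'
pos=1: emit NUM '7' (now at pos=2)
pos=2: emit SEMI ';'
pos=4: enter COMMENT mode (saw '/*')
exit COMMENT mode (now at pos=12)
pos=13: emit LPAREN '('
DONE. 4 tokens: [PLUS, NUM, SEMI, LPAREN]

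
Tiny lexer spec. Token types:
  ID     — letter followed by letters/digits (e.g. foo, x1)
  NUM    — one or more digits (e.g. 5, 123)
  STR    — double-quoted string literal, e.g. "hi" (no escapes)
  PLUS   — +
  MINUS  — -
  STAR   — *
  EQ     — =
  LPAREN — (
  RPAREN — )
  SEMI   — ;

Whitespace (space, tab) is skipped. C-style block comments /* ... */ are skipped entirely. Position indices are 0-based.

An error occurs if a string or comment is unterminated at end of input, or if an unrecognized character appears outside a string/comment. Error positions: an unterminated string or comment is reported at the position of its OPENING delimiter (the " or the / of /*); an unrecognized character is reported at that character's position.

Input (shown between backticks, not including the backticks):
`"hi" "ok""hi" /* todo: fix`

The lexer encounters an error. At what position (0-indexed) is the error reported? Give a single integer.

pos=0: enter STRING mode
pos=0: emit STR "hi" (now at pos=4)
pos=5: enter STRING mode
pos=5: emit STR "ok" (now at pos=9)
pos=9: enter STRING mode
pos=9: emit STR "hi" (now at pos=13)
pos=14: enter COMMENT mode (saw '/*')
pos=14: ERROR — unterminated comment (reached EOF)

Answer: 14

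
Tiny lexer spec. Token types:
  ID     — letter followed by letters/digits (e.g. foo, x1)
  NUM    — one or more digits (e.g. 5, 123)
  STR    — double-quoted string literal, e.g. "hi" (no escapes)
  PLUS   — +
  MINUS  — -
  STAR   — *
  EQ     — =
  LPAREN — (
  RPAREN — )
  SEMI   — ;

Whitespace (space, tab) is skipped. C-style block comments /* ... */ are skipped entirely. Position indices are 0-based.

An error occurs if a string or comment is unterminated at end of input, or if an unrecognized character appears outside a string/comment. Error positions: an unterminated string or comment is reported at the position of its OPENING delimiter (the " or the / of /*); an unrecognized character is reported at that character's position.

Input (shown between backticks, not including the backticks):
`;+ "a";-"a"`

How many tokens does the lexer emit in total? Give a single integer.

pos=0: emit SEMI ';'
pos=1: emit PLUS '+'
pos=3: enter STRING mode
pos=3: emit STR "a" (now at pos=6)
pos=6: emit SEMI ';'
pos=7: emit MINUS '-'
pos=8: enter STRING mode
pos=8: emit STR "a" (now at pos=11)
DONE. 6 tokens: [SEMI, PLUS, STR, SEMI, MINUS, STR]

Answer: 6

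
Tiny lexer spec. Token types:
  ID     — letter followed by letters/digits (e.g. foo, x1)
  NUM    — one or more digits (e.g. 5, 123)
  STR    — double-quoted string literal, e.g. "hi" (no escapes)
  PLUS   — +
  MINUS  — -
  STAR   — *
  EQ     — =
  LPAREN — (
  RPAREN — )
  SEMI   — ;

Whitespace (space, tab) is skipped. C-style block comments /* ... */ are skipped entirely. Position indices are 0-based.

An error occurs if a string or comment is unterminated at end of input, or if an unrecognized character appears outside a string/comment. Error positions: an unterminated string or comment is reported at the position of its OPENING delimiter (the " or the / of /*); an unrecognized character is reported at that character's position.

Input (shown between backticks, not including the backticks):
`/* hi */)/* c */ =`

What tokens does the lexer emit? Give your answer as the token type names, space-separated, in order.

Answer: RPAREN EQ

Derivation:
pos=0: enter COMMENT mode (saw '/*')
exit COMMENT mode (now at pos=8)
pos=8: emit RPAREN ')'
pos=9: enter COMMENT mode (saw '/*')
exit COMMENT mode (now at pos=16)
pos=17: emit EQ '='
DONE. 2 tokens: [RPAREN, EQ]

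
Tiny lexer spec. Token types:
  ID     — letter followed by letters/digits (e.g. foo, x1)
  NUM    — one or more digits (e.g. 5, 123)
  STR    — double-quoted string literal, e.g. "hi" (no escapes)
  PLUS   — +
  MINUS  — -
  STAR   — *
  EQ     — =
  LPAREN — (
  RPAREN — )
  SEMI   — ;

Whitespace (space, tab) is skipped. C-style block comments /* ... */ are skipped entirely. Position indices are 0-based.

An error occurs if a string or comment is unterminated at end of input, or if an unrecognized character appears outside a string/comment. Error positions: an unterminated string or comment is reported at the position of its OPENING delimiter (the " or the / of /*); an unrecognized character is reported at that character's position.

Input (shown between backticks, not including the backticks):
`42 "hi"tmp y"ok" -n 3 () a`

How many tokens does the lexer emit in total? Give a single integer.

pos=0: emit NUM '42' (now at pos=2)
pos=3: enter STRING mode
pos=3: emit STR "hi" (now at pos=7)
pos=7: emit ID 'tmp' (now at pos=10)
pos=11: emit ID 'y' (now at pos=12)
pos=12: enter STRING mode
pos=12: emit STR "ok" (now at pos=16)
pos=17: emit MINUS '-'
pos=18: emit ID 'n' (now at pos=19)
pos=20: emit NUM '3' (now at pos=21)
pos=22: emit LPAREN '('
pos=23: emit RPAREN ')'
pos=25: emit ID 'a' (now at pos=26)
DONE. 11 tokens: [NUM, STR, ID, ID, STR, MINUS, ID, NUM, LPAREN, RPAREN, ID]

Answer: 11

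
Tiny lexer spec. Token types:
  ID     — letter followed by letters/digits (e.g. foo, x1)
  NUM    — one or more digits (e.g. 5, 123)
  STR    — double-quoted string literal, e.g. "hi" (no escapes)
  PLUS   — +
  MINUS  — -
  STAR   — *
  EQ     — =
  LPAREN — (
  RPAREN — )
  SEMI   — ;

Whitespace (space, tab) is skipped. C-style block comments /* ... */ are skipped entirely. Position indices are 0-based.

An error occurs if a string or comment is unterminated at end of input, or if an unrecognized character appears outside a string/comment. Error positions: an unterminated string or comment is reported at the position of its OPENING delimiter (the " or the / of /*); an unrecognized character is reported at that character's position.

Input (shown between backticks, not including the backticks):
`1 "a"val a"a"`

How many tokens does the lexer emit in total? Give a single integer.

Answer: 5

Derivation:
pos=0: emit NUM '1' (now at pos=1)
pos=2: enter STRING mode
pos=2: emit STR "a" (now at pos=5)
pos=5: emit ID 'val' (now at pos=8)
pos=9: emit ID 'a' (now at pos=10)
pos=10: enter STRING mode
pos=10: emit STR "a" (now at pos=13)
DONE. 5 tokens: [NUM, STR, ID, ID, STR]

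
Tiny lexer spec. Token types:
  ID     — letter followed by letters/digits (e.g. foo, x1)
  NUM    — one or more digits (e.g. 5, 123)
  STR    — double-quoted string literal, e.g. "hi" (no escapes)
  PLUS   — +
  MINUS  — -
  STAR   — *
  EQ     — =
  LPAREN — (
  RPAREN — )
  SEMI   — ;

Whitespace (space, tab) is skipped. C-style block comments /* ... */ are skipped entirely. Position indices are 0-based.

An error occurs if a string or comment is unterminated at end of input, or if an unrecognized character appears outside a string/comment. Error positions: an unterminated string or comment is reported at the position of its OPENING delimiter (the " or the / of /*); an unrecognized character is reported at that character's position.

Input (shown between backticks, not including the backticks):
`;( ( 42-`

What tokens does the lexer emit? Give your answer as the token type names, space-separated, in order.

pos=0: emit SEMI ';'
pos=1: emit LPAREN '('
pos=3: emit LPAREN '('
pos=5: emit NUM '42' (now at pos=7)
pos=7: emit MINUS '-'
DONE. 5 tokens: [SEMI, LPAREN, LPAREN, NUM, MINUS]

Answer: SEMI LPAREN LPAREN NUM MINUS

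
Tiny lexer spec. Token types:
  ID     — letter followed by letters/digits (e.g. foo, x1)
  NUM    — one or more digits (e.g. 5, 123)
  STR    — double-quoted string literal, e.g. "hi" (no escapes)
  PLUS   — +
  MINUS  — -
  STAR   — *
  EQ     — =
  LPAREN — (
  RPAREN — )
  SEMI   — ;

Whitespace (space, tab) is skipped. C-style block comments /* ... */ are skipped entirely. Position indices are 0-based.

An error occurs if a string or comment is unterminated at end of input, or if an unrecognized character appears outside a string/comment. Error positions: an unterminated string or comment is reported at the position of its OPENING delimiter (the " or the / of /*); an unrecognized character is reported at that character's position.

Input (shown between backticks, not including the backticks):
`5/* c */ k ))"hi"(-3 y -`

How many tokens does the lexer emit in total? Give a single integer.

pos=0: emit NUM '5' (now at pos=1)
pos=1: enter COMMENT mode (saw '/*')
exit COMMENT mode (now at pos=8)
pos=9: emit ID 'k' (now at pos=10)
pos=11: emit RPAREN ')'
pos=12: emit RPAREN ')'
pos=13: enter STRING mode
pos=13: emit STR "hi" (now at pos=17)
pos=17: emit LPAREN '('
pos=18: emit MINUS '-'
pos=19: emit NUM '3' (now at pos=20)
pos=21: emit ID 'y' (now at pos=22)
pos=23: emit MINUS '-'
DONE. 10 tokens: [NUM, ID, RPAREN, RPAREN, STR, LPAREN, MINUS, NUM, ID, MINUS]

Answer: 10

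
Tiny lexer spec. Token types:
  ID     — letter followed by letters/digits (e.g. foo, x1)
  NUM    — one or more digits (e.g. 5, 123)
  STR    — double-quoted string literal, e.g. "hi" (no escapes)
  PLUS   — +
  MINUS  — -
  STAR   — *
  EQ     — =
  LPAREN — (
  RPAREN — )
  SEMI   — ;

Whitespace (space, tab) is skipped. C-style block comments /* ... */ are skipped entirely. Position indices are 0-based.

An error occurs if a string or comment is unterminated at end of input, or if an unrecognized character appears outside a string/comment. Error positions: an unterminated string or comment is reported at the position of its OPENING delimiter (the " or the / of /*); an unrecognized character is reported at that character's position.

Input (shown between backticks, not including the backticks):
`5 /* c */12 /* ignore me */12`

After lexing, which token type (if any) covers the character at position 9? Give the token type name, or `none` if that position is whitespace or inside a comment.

pos=0: emit NUM '5' (now at pos=1)
pos=2: enter COMMENT mode (saw '/*')
exit COMMENT mode (now at pos=9)
pos=9: emit NUM '12' (now at pos=11)
pos=12: enter COMMENT mode (saw '/*')
exit COMMENT mode (now at pos=27)
pos=27: emit NUM '12' (now at pos=29)
DONE. 3 tokens: [NUM, NUM, NUM]
Position 9: char is '1' -> NUM

Answer: NUM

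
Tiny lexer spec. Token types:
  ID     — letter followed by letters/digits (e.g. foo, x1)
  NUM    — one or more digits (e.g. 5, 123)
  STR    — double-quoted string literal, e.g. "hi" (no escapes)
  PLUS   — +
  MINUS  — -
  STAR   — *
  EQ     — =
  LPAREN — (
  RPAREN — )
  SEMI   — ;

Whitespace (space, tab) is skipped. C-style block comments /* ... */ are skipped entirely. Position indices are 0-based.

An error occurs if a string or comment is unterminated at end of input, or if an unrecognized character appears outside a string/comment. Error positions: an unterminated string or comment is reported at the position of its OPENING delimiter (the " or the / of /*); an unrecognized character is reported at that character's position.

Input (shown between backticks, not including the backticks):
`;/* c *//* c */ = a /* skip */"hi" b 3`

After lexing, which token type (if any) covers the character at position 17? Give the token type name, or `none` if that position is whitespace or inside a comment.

pos=0: emit SEMI ';'
pos=1: enter COMMENT mode (saw '/*')
exit COMMENT mode (now at pos=8)
pos=8: enter COMMENT mode (saw '/*')
exit COMMENT mode (now at pos=15)
pos=16: emit EQ '='
pos=18: emit ID 'a' (now at pos=19)
pos=20: enter COMMENT mode (saw '/*')
exit COMMENT mode (now at pos=30)
pos=30: enter STRING mode
pos=30: emit STR "hi" (now at pos=34)
pos=35: emit ID 'b' (now at pos=36)
pos=37: emit NUM '3' (now at pos=38)
DONE. 6 tokens: [SEMI, EQ, ID, STR, ID, NUM]
Position 17: char is ' ' -> none

Answer: none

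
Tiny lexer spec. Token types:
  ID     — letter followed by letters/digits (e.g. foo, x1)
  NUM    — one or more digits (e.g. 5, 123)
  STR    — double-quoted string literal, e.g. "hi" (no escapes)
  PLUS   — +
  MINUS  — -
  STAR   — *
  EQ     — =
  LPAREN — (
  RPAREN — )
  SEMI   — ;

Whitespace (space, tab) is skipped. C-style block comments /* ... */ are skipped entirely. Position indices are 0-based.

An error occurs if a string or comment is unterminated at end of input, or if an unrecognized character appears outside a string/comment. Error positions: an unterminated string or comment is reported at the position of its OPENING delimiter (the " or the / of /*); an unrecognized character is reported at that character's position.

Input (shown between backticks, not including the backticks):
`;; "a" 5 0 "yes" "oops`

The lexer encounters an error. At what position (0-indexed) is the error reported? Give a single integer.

pos=0: emit SEMI ';'
pos=1: emit SEMI ';'
pos=3: enter STRING mode
pos=3: emit STR "a" (now at pos=6)
pos=7: emit NUM '5' (now at pos=8)
pos=9: emit NUM '0' (now at pos=10)
pos=11: enter STRING mode
pos=11: emit STR "yes" (now at pos=16)
pos=17: enter STRING mode
pos=17: ERROR — unterminated string

Answer: 17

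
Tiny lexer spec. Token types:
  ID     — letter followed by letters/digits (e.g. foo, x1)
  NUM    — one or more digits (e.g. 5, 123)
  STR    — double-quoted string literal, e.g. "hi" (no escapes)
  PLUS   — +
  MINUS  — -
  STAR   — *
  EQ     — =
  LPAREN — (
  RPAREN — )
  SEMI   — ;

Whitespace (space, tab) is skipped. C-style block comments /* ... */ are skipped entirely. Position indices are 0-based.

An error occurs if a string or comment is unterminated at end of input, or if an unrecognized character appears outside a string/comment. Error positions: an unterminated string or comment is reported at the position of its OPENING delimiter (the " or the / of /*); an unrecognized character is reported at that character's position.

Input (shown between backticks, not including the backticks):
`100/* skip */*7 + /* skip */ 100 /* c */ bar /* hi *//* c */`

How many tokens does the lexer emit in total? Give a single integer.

Answer: 6

Derivation:
pos=0: emit NUM '100' (now at pos=3)
pos=3: enter COMMENT mode (saw '/*')
exit COMMENT mode (now at pos=13)
pos=13: emit STAR '*'
pos=14: emit NUM '7' (now at pos=15)
pos=16: emit PLUS '+'
pos=18: enter COMMENT mode (saw '/*')
exit COMMENT mode (now at pos=28)
pos=29: emit NUM '100' (now at pos=32)
pos=33: enter COMMENT mode (saw '/*')
exit COMMENT mode (now at pos=40)
pos=41: emit ID 'bar' (now at pos=44)
pos=45: enter COMMENT mode (saw '/*')
exit COMMENT mode (now at pos=53)
pos=53: enter COMMENT mode (saw '/*')
exit COMMENT mode (now at pos=60)
DONE. 6 tokens: [NUM, STAR, NUM, PLUS, NUM, ID]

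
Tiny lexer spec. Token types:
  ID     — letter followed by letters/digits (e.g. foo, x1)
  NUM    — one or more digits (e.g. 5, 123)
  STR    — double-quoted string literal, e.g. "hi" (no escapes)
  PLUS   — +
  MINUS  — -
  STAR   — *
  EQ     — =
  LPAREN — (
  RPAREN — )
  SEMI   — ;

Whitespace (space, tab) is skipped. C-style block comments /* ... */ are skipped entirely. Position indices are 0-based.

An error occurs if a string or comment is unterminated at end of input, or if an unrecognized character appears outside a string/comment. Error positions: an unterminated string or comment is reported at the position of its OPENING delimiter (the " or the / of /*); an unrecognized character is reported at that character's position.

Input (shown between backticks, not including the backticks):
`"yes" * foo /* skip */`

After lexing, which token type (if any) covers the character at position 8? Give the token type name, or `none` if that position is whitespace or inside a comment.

pos=0: enter STRING mode
pos=0: emit STR "yes" (now at pos=5)
pos=6: emit STAR '*'
pos=8: emit ID 'foo' (now at pos=11)
pos=12: enter COMMENT mode (saw '/*')
exit COMMENT mode (now at pos=22)
DONE. 3 tokens: [STR, STAR, ID]
Position 8: char is 'f' -> ID

Answer: ID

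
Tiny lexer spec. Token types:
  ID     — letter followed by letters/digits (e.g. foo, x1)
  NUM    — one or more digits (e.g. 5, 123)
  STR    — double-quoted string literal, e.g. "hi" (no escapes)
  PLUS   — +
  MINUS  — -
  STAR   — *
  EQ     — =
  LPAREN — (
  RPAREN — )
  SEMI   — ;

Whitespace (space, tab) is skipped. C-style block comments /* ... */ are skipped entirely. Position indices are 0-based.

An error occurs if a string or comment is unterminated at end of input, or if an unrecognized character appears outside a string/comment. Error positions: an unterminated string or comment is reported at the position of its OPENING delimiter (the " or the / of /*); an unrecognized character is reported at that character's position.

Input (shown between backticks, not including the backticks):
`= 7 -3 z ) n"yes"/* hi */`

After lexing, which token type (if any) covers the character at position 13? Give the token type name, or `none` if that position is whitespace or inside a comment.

Answer: STR

Derivation:
pos=0: emit EQ '='
pos=2: emit NUM '7' (now at pos=3)
pos=4: emit MINUS '-'
pos=5: emit NUM '3' (now at pos=6)
pos=7: emit ID 'z' (now at pos=8)
pos=9: emit RPAREN ')'
pos=11: emit ID 'n' (now at pos=12)
pos=12: enter STRING mode
pos=12: emit STR "yes" (now at pos=17)
pos=17: enter COMMENT mode (saw '/*')
exit COMMENT mode (now at pos=25)
DONE. 8 tokens: [EQ, NUM, MINUS, NUM, ID, RPAREN, ID, STR]
Position 13: char is 'y' -> STR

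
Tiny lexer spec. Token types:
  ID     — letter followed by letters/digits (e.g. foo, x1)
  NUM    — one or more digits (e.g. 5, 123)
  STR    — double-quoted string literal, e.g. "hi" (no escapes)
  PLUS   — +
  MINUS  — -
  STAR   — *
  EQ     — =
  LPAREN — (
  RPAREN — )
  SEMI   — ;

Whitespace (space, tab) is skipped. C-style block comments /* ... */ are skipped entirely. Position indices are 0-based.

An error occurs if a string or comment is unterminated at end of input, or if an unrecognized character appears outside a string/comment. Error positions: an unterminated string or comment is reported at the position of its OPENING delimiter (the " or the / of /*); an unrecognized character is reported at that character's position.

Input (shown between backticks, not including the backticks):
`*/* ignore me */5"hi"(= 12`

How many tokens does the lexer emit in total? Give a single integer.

Answer: 6

Derivation:
pos=0: emit STAR '*'
pos=1: enter COMMENT mode (saw '/*')
exit COMMENT mode (now at pos=16)
pos=16: emit NUM '5' (now at pos=17)
pos=17: enter STRING mode
pos=17: emit STR "hi" (now at pos=21)
pos=21: emit LPAREN '('
pos=22: emit EQ '='
pos=24: emit NUM '12' (now at pos=26)
DONE. 6 tokens: [STAR, NUM, STR, LPAREN, EQ, NUM]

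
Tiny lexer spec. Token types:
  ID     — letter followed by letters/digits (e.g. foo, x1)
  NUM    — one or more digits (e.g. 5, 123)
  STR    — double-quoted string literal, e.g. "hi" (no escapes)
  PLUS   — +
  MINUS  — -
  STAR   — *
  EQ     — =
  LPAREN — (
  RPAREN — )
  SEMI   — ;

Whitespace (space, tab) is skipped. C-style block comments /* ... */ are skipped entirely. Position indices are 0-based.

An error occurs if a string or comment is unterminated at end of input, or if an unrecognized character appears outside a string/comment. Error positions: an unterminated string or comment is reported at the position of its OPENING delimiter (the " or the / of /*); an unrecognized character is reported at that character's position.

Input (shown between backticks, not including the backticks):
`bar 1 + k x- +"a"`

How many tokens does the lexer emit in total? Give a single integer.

Answer: 8

Derivation:
pos=0: emit ID 'bar' (now at pos=3)
pos=4: emit NUM '1' (now at pos=5)
pos=6: emit PLUS '+'
pos=8: emit ID 'k' (now at pos=9)
pos=10: emit ID 'x' (now at pos=11)
pos=11: emit MINUS '-'
pos=13: emit PLUS '+'
pos=14: enter STRING mode
pos=14: emit STR "a" (now at pos=17)
DONE. 8 tokens: [ID, NUM, PLUS, ID, ID, MINUS, PLUS, STR]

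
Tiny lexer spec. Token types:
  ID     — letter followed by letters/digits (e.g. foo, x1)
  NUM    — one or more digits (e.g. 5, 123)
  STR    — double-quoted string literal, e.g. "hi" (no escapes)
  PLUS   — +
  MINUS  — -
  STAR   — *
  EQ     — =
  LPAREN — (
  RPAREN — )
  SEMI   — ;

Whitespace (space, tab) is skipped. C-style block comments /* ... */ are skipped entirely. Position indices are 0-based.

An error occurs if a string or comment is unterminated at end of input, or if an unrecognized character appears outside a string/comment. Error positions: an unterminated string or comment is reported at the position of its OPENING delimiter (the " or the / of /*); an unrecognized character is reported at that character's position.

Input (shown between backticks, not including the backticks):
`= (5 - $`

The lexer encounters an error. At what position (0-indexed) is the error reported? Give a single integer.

pos=0: emit EQ '='
pos=2: emit LPAREN '('
pos=3: emit NUM '5' (now at pos=4)
pos=5: emit MINUS '-'
pos=7: ERROR — unrecognized char '$'

Answer: 7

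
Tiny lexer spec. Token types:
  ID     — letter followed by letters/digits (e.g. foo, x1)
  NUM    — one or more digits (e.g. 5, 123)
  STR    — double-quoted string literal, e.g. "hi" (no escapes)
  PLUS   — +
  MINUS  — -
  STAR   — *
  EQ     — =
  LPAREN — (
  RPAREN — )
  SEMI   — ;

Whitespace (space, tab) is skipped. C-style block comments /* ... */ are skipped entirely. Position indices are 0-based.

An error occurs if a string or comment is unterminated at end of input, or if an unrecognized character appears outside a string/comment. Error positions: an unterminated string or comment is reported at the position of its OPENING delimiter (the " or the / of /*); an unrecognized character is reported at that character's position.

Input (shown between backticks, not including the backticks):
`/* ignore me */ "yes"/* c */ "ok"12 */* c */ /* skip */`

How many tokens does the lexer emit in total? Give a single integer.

pos=0: enter COMMENT mode (saw '/*')
exit COMMENT mode (now at pos=15)
pos=16: enter STRING mode
pos=16: emit STR "yes" (now at pos=21)
pos=21: enter COMMENT mode (saw '/*')
exit COMMENT mode (now at pos=28)
pos=29: enter STRING mode
pos=29: emit STR "ok" (now at pos=33)
pos=33: emit NUM '12' (now at pos=35)
pos=36: emit STAR '*'
pos=37: enter COMMENT mode (saw '/*')
exit COMMENT mode (now at pos=44)
pos=45: enter COMMENT mode (saw '/*')
exit COMMENT mode (now at pos=55)
DONE. 4 tokens: [STR, STR, NUM, STAR]

Answer: 4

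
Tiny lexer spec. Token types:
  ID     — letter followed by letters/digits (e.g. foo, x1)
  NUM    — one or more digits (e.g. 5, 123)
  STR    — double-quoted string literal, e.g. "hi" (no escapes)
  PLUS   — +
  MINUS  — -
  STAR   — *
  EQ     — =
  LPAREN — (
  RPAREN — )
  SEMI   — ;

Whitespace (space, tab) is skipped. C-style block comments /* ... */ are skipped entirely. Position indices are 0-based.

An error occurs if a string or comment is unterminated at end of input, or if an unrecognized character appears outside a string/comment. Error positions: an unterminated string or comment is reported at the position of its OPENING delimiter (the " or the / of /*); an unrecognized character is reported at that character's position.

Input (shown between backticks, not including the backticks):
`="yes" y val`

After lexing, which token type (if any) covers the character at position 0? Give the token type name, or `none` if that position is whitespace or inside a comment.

pos=0: emit EQ '='
pos=1: enter STRING mode
pos=1: emit STR "yes" (now at pos=6)
pos=7: emit ID 'y' (now at pos=8)
pos=9: emit ID 'val' (now at pos=12)
DONE. 4 tokens: [EQ, STR, ID, ID]
Position 0: char is '=' -> EQ

Answer: EQ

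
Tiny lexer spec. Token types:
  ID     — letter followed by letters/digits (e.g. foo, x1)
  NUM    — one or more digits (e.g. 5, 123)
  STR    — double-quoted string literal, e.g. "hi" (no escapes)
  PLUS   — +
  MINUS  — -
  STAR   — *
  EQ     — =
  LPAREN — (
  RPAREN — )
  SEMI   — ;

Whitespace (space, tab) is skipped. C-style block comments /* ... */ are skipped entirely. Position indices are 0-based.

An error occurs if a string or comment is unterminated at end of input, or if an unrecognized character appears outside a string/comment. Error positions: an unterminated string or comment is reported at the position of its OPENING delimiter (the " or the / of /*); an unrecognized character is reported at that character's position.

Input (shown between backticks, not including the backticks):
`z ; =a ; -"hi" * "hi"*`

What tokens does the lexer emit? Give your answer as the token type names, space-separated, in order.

Answer: ID SEMI EQ ID SEMI MINUS STR STAR STR STAR

Derivation:
pos=0: emit ID 'z' (now at pos=1)
pos=2: emit SEMI ';'
pos=4: emit EQ '='
pos=5: emit ID 'a' (now at pos=6)
pos=7: emit SEMI ';'
pos=9: emit MINUS '-'
pos=10: enter STRING mode
pos=10: emit STR "hi" (now at pos=14)
pos=15: emit STAR '*'
pos=17: enter STRING mode
pos=17: emit STR "hi" (now at pos=21)
pos=21: emit STAR '*'
DONE. 10 tokens: [ID, SEMI, EQ, ID, SEMI, MINUS, STR, STAR, STR, STAR]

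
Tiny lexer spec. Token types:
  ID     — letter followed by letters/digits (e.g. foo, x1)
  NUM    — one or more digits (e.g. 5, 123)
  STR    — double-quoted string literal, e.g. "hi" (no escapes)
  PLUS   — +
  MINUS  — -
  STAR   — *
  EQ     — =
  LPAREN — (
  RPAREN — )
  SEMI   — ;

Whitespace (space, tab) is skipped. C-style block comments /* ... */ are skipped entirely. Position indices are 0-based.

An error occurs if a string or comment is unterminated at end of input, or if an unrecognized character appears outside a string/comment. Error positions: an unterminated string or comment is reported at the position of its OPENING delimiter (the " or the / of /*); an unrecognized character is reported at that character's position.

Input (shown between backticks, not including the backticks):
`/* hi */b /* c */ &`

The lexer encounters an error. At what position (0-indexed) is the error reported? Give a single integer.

pos=0: enter COMMENT mode (saw '/*')
exit COMMENT mode (now at pos=8)
pos=8: emit ID 'b' (now at pos=9)
pos=10: enter COMMENT mode (saw '/*')
exit COMMENT mode (now at pos=17)
pos=18: ERROR — unrecognized char '&'

Answer: 18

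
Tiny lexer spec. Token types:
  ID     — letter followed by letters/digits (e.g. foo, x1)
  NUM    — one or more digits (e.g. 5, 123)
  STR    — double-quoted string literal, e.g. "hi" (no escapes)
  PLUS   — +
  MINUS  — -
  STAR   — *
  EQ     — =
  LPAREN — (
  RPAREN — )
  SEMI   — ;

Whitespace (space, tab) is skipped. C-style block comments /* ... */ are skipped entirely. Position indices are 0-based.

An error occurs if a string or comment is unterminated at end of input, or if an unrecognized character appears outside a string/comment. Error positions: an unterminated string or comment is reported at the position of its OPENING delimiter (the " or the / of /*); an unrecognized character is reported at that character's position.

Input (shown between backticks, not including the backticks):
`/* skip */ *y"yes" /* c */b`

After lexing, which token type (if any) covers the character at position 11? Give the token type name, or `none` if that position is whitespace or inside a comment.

Answer: STAR

Derivation:
pos=0: enter COMMENT mode (saw '/*')
exit COMMENT mode (now at pos=10)
pos=11: emit STAR '*'
pos=12: emit ID 'y' (now at pos=13)
pos=13: enter STRING mode
pos=13: emit STR "yes" (now at pos=18)
pos=19: enter COMMENT mode (saw '/*')
exit COMMENT mode (now at pos=26)
pos=26: emit ID 'b' (now at pos=27)
DONE. 4 tokens: [STAR, ID, STR, ID]
Position 11: char is '*' -> STAR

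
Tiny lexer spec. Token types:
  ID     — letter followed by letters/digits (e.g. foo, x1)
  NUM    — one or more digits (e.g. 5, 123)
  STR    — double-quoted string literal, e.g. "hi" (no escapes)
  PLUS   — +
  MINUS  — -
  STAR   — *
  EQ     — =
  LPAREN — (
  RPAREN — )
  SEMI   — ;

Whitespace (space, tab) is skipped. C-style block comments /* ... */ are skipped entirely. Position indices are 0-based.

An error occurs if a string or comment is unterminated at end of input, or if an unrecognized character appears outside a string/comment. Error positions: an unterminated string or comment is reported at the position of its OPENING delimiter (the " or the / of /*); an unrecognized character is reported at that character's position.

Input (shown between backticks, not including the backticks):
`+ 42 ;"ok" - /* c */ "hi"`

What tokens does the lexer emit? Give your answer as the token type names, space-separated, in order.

pos=0: emit PLUS '+'
pos=2: emit NUM '42' (now at pos=4)
pos=5: emit SEMI ';'
pos=6: enter STRING mode
pos=6: emit STR "ok" (now at pos=10)
pos=11: emit MINUS '-'
pos=13: enter COMMENT mode (saw '/*')
exit COMMENT mode (now at pos=20)
pos=21: enter STRING mode
pos=21: emit STR "hi" (now at pos=25)
DONE. 6 tokens: [PLUS, NUM, SEMI, STR, MINUS, STR]

Answer: PLUS NUM SEMI STR MINUS STR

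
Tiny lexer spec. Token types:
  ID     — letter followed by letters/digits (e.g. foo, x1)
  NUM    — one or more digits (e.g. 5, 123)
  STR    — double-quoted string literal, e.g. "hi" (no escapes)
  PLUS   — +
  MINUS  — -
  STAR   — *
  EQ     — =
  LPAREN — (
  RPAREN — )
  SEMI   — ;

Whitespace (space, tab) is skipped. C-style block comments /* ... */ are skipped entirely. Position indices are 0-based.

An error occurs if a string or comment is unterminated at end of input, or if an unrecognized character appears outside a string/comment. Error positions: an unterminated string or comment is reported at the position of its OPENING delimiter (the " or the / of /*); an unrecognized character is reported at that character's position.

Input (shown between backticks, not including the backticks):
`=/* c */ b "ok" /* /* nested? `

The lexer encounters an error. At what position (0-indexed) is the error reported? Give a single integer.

pos=0: emit EQ '='
pos=1: enter COMMENT mode (saw '/*')
exit COMMENT mode (now at pos=8)
pos=9: emit ID 'b' (now at pos=10)
pos=11: enter STRING mode
pos=11: emit STR "ok" (now at pos=15)
pos=16: enter COMMENT mode (saw '/*')
pos=16: ERROR — unterminated comment (reached EOF)

Answer: 16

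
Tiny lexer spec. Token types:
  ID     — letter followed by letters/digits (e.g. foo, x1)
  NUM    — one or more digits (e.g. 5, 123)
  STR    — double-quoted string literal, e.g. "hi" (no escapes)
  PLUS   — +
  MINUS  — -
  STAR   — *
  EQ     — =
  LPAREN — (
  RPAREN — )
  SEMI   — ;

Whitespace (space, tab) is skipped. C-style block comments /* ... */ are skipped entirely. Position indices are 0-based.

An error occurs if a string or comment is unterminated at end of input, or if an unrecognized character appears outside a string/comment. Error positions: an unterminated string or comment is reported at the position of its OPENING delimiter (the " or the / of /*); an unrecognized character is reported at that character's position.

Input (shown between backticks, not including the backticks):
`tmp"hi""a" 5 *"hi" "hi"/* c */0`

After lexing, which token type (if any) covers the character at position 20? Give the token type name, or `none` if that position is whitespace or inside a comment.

pos=0: emit ID 'tmp' (now at pos=3)
pos=3: enter STRING mode
pos=3: emit STR "hi" (now at pos=7)
pos=7: enter STRING mode
pos=7: emit STR "a" (now at pos=10)
pos=11: emit NUM '5' (now at pos=12)
pos=13: emit STAR '*'
pos=14: enter STRING mode
pos=14: emit STR "hi" (now at pos=18)
pos=19: enter STRING mode
pos=19: emit STR "hi" (now at pos=23)
pos=23: enter COMMENT mode (saw '/*')
exit COMMENT mode (now at pos=30)
pos=30: emit NUM '0' (now at pos=31)
DONE. 8 tokens: [ID, STR, STR, NUM, STAR, STR, STR, NUM]
Position 20: char is 'h' -> STR

Answer: STR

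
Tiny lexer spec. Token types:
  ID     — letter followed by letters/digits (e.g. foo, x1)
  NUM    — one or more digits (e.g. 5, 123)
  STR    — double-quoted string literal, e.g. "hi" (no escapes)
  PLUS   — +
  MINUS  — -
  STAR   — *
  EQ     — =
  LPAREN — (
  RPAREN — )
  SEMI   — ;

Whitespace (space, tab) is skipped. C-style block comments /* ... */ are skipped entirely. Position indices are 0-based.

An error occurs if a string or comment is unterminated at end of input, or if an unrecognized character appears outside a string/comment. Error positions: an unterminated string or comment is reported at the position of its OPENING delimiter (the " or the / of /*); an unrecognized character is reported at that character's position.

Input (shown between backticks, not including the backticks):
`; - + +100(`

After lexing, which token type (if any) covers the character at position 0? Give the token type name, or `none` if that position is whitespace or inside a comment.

Answer: SEMI

Derivation:
pos=0: emit SEMI ';'
pos=2: emit MINUS '-'
pos=4: emit PLUS '+'
pos=6: emit PLUS '+'
pos=7: emit NUM '100' (now at pos=10)
pos=10: emit LPAREN '('
DONE. 6 tokens: [SEMI, MINUS, PLUS, PLUS, NUM, LPAREN]
Position 0: char is ';' -> SEMI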